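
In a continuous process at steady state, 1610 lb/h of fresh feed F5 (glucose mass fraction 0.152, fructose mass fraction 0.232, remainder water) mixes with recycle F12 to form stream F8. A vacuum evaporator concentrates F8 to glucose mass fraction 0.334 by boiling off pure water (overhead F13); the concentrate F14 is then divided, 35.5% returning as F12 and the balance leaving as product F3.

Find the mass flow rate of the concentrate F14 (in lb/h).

Overall glucose balance (none leaves overhead): glucose in fresh feed = glucose in product, i.e. 1610×0.152 = (1−0.355)·F14·0.334.
F14 = 244.72/(0.334×0.645) = 1136 lb/h.

1136 lb/h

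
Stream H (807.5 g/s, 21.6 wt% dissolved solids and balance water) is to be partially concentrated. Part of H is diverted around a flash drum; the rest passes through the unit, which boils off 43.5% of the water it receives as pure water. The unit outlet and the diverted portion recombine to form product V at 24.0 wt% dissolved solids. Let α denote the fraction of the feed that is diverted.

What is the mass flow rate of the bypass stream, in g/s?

All 807.5×0.216 = 174.42 g/s of dissolved solids reaches V, so V = 174.42/0.240 = 726.75 g/s and vapour = 80.75 g/s.
The evaporator receives (1−α)·807.5 of feed at 0.784 water and removes 0.435 of that water:
0.435×0.784×(1−α)×807.5 = 80.75
(1−α) = 80.75/275.39 = 0.2932;  α = 0.7068.
Bypass flow = 0.7068×807.5 = 570.72 g/s.

570.7 g/s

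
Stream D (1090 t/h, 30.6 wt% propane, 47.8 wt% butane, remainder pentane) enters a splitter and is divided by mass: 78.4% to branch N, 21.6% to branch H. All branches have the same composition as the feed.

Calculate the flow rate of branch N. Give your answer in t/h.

854.6 t/h

Branch N flow = 0.784×1090 = 854.56 t/h.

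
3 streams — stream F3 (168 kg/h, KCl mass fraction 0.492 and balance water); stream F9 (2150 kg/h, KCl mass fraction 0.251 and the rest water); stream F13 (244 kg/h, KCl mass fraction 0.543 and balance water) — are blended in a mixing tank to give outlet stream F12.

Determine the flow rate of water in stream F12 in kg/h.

1807 kg/h

water out = water in = 168×0.508 + 2150×0.749 + 244×0.457 = 1807.2 kg/h.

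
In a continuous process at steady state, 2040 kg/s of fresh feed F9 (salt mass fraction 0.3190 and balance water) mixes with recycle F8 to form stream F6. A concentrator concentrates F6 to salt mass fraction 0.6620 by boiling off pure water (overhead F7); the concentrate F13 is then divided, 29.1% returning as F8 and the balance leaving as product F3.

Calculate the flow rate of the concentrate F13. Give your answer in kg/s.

1386 kg/s

Overall salt balance (none leaves overhead): salt in fresh feed = salt in product, i.e. 2040×0.319 = (1−0.291)·F13·0.662.
F13 = 650.76/(0.662×0.709) = 1386.5 kg/s.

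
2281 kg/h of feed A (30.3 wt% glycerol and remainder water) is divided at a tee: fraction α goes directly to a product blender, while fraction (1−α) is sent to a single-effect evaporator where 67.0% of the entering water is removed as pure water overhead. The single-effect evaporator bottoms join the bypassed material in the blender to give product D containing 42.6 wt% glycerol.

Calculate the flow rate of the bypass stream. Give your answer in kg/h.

All 2281×0.303 = 691.14 kg/h of glycerol reaches D, so D = 691.14/0.426 = 1622.4 kg/h and vapour = 658.6 kg/h.
The evaporator receives (1−α)·2281 of feed at 0.697 water and removes 0.670 of that water:
0.670×0.697×(1−α)×2281 = 658.6
(1−α) = 658.6/1065.2 = 0.6183;  α = 0.3817.
Bypass flow = 0.3817×2281 = 870.69 kg/h.

870.7 kg/h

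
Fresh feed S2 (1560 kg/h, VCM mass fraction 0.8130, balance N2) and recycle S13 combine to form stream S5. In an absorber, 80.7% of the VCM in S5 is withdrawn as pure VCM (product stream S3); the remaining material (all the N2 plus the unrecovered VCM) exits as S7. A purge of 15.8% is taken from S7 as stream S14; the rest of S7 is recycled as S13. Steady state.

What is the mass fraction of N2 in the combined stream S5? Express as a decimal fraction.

0.5494

N2 enters only via S2 and leaves only via the purge: 1560×0.187 = 0.158×(N2 in S7), and the absorber passes all N2, so N2 in S5 = N2 in S7 = 1846.3 kg/h.
VCM in S5: m_A = 1560×0.813 + (1−0.158)·(1−0.807)·m_A, so m_A = 1268.3/0.8375 = 1514.4 kg/h.
S5 = 1514.4 + 1846.3 = 3360.7 kg/h.
N2 fraction in S5 = 1846.3/3360.7 = 0.5494.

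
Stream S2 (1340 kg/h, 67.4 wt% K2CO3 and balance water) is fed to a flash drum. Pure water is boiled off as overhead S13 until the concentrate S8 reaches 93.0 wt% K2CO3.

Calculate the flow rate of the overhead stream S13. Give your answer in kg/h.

368.9 kg/h

K2CO3 is conserved: 1340×0.674 = 903.16 kg/h all reports to the concentrate.
Concentrate = 903.16/(target fraction) = 971.14 kg/h.
Overhead = 1340 − 971.14 = 368.86 kg/h.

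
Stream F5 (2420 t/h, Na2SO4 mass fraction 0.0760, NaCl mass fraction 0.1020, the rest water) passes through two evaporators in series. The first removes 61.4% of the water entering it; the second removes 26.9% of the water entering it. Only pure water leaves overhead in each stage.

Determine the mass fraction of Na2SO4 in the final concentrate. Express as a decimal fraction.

0.1854

water in feed = 2420×0.822 = 1989.2 t/h.
After stage 1: water left = (1−0.614)×1989.2 = 767.85; stream total = 1198.6 t/h.
After stage 2: water left = (1−0.269)×767.85 = 561.3; final concentrate = 992.06 t/h.
Na2SO4 fraction = 183.92/992.06 = 0.1854.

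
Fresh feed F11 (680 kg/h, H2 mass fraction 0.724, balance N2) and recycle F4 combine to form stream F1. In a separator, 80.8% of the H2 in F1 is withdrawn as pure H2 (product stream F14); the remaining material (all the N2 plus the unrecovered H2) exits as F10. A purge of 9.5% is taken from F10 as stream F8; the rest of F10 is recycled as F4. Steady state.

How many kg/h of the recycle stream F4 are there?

N2 enters only via F11 and leaves only via the purge: 680×0.276 = 0.095×(N2 in F10), and the separator passes all N2, so N2 in F1 = N2 in F10 = 1975.6 kg/h.
H2 in F1: m_A = 680×0.724 + (1−0.095)·(1−0.808)·m_A, so m_A = 492.32/0.8262 = 595.86 kg/h.
F10 = (1−0.808)×595.86 + 1975.6 = 2090 kg/h.
Recycle F4 = (1−0.095)×2090 = 1891.4 kg/h.

1891 kg/h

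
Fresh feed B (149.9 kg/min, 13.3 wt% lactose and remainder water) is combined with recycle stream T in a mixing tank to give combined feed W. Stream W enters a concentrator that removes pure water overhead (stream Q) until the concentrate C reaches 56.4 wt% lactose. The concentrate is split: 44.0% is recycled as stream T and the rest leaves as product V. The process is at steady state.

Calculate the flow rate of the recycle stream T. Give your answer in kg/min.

27.77 kg/min

Overall lactose balance (none leaves overhead): lactose in fresh feed = lactose in product, i.e. 149.9×0.133 = (1−0.440)·C·0.564.
C = 19.937/(0.564×0.560) = 63.123 kg/min.
Recycle T = 0.440×63.123 = 27.774 kg/min.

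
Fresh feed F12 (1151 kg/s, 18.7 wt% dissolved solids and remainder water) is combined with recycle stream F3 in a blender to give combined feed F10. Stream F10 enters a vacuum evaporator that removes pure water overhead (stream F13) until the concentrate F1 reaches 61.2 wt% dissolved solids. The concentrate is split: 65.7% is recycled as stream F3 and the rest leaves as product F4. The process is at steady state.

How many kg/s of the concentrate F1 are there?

1025 kg/s

Overall dissolved solids balance (none leaves overhead): dissolved solids in fresh feed = dissolved solids in product, i.e. 1151×0.187 = (1−0.657)·F1·0.612.
F1 = 215.24/(0.612×0.343) = 1025.3 kg/s.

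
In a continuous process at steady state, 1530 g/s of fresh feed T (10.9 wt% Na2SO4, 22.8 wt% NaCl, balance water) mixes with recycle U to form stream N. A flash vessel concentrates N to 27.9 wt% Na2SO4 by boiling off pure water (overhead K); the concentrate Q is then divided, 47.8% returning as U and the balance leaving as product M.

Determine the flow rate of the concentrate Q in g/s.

Overall Na2SO4 balance (none leaves overhead): Na2SO4 in fresh feed = Na2SO4 in product, i.e. 1530×0.109 = (1−0.478)·Q·0.279.
Q = 166.77/(0.279×0.522) = 1145.1 g/s.

1145 g/s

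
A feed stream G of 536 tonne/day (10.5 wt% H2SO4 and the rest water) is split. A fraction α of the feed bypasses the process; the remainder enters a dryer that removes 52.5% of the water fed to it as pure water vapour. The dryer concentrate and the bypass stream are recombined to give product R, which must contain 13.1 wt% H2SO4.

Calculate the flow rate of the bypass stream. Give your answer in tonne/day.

309.6 tonne/day

All 536×0.105 = 56.28 tonne/day of H2SO4 reaches R, so R = 56.28/0.131 = 429.62 tonne/day and vapour = 106.38 tonne/day.
The evaporator receives (1−α)·536 of feed at 0.895 water and removes 0.525 of that water:
0.525×0.895×(1−α)×536 = 106.38
(1−α) = 106.38/251.85 = 0.4224;  α = 0.5776.
Bypass flow = 0.5776×536 = 309.6 tonne/day.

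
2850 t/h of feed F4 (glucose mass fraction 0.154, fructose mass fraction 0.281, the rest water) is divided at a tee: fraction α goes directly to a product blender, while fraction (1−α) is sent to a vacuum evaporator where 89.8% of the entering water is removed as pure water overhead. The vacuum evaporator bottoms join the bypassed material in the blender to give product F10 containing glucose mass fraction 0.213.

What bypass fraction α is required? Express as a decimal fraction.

0.454

All 2850×0.154 = 438.9 t/h of glucose reaches F10, so F10 = 438.9/0.213 = 2060.6 t/h and vapour = 789.44 t/h.
The evaporator receives (1−α)·2850 of feed at 0.565 water and removes 0.898 of that water:
0.898×0.565×(1−α)×2850 = 789.44
(1−α) = 789.44/1446 = 0.5459;  α = 0.4541.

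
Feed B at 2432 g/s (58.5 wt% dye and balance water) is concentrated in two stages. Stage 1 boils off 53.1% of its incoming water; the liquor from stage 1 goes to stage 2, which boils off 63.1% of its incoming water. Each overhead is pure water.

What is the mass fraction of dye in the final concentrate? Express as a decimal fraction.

water in feed = 2432×0.415 = 1009.3 g/s.
After stage 1: water left = (1−0.531)×1009.3 = 473.35; stream total = 1896.1 g/s.
After stage 2: water left = (1−0.631)×473.35 = 174.67; final concentrate = 1597.4 g/s.
dye fraction = 1422.7/1597.4 = 0.891.

0.891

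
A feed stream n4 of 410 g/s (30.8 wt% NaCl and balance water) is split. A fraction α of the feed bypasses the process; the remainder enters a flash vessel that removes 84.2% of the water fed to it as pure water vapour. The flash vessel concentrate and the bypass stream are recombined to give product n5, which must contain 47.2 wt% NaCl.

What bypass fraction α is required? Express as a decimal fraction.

All 410×0.308 = 126.28 g/s of NaCl reaches n5, so n5 = 126.28/0.472 = 267.54 g/s and vapour = 142.46 g/s.
The evaporator receives (1−α)·410 of feed at 0.692 water and removes 0.842 of that water:
0.842×0.692×(1−α)×410 = 142.46
(1−α) = 142.46/238.89 = 0.5963;  α = 0.4037.

0.404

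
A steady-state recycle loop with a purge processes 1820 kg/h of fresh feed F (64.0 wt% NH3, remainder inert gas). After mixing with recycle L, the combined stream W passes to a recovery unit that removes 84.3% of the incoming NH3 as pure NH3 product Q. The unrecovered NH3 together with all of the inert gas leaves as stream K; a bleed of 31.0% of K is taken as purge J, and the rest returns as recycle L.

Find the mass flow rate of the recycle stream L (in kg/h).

inert gas enters only via F and leaves only via the purge: 1820×0.360 = 0.310×(inert gas in K), and the recovery unit passes all inert gas, so inert gas in W = inert gas in K = 2113.5 kg/h.
NH3 in W: m_A = 1820×0.640 + (1−0.310)·(1−0.843)·m_A, so m_A = 1164.8/0.8917 = 1306.3 kg/h.
K = (1−0.843)×1306.3 + 2113.5 = 2318.6 kg/h.
Recycle L = (1−0.310)×2318.6 = 1599.9 kg/h.

1600 kg/h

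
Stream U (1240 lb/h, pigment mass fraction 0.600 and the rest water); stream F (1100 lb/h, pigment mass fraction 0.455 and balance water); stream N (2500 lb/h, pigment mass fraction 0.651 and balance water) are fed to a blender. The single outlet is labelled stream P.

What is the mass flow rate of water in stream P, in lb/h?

water out = water in = 1240×0.400 + 1100×0.545 + 2500×0.349 = 1968 lb/h.

1968 lb/h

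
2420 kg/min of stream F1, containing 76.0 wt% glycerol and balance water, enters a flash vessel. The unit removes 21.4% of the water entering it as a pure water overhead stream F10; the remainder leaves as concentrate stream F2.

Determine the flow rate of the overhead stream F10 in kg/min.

124.3 kg/min

water entering = 2420×0.240 = 580.8 kg/min; overhead removed = 0.214×580.8 = 124.29 kg/min.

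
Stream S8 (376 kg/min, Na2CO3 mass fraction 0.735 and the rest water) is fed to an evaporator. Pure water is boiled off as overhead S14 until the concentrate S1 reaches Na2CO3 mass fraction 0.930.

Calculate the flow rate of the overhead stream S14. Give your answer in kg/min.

78.84 kg/min

Na2CO3 is conserved: 376×0.735 = 276.36 kg/min all reports to the concentrate.
Concentrate = 276.36/(target fraction) = 297.16 kg/min.
Overhead = 376 − 297.16 = 78.839 kg/min.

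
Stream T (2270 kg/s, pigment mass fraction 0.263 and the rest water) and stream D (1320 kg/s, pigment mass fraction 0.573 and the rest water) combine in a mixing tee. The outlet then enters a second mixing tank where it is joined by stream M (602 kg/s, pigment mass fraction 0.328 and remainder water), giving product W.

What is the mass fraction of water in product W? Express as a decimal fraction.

0.630

Overall, product flow = 4192 kg/s.
water in = 2270×0.737 + 1320×0.427 + 602×0.672 = 2641.2 kg/s.
water fraction in W = 0.630.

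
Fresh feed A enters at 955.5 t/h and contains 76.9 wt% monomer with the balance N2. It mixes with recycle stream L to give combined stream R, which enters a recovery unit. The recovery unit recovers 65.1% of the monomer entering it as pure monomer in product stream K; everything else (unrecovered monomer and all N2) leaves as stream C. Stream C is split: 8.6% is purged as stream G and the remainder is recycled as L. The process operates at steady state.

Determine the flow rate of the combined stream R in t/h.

N2 enters only via A and leaves only via the purge: 955.5×0.231 = 0.086×(N2 in C), and the recovery unit passes all N2, so N2 in R = N2 in C = 2566.5 t/h.
monomer in R: m_A = 955.5×0.769 + (1−0.086)·(1−0.651)·m_A, so m_A = 734.78/0.6810 = 1078.9 t/h.
R = 1078.9 + 2566.5 = 3645.5 t/h.

3645 t/h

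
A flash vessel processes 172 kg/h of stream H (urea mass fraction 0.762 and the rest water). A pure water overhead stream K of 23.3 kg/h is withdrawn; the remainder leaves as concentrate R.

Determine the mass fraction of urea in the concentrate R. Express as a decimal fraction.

urea is not removed: 172×0.762 = 131.06 kg/h of urea enters R.
Concentrate = 172 − 23.3 = 148.7 kg/h.
Mass fraction = 131.06/148.7 = 0.881.

0.881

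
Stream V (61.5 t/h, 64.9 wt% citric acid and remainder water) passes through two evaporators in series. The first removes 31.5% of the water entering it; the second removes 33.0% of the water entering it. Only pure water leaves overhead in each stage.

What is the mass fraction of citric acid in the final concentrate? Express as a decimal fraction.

water in feed = 61.5×0.351 = 21.586 t/h.
After stage 1: water left = (1−0.315)×21.586 = 14.787; stream total = 54.7 t/h.
After stage 2: water left = (1−0.330)×14.787 = 9.9071; final concentrate = 49.821 t/h.
citric acid fraction = 39.913/49.821 = 0.8011.

0.8011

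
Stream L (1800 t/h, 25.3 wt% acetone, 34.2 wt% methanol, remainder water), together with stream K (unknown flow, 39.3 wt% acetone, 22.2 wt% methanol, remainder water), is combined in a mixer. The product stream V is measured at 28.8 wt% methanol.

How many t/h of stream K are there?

1473 t/h

Let K be the unknown flow. Total out = 1800 + K.
methanol balance: 615.6 + 0.222·K = 0.288·(1800 + K)
(0.222 − 0.288)·K = 0.288×1800 − 615.6 = -97.2
K = -97.2 / -0.066 = 1472.7 t/h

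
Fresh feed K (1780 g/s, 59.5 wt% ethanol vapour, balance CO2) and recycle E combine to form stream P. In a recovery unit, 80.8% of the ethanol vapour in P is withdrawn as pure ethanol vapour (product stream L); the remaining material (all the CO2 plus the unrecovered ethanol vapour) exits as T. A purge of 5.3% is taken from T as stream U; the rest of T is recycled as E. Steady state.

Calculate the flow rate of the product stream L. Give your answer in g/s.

ethanol vapour in P: m_A = 1780×0.595 + (1−0.053)·(1−0.808)·m_A, so m_A = 1059.1/0.8182 = 1294.5 g/s.
Product L = 0.808×1294.5 = 1045.9 g/s.

1046 g/s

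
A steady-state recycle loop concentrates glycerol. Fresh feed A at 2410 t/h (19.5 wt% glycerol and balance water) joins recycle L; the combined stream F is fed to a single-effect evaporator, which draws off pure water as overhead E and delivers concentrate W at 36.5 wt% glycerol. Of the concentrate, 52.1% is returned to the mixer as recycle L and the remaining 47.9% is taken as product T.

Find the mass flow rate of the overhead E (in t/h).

Overall glycerol balance (none leaves overhead): glycerol in fresh feed = glycerol in product, i.e. 2410×0.195 = (1−0.521)·W·0.365.
W = 469.95/(0.365×0.479) = 2688 t/h.
Recycle L = 0.521×2688 = 1400.4 t/h.
Combined feed F = 2410 + 1400.4 = 3810.4 t/h.
Overhead E = F − W = 3810.4 − 2688 = 1122.5 t/h.

1122 t/h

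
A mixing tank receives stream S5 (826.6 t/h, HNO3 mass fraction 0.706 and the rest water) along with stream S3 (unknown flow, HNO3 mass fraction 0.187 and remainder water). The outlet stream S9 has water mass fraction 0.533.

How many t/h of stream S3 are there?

705.6 t/h

Let S3 be the unknown flow. Total out = 826.6 + S3.
water balance: 243.02 + 0.813·S3 = 0.533·(826.6 + S3)
(0.813 − 0.533)·S3 = 0.533×826.6 − 243.02 = 197.56
S3 = 197.56 / 0.280 = 705.56 t/h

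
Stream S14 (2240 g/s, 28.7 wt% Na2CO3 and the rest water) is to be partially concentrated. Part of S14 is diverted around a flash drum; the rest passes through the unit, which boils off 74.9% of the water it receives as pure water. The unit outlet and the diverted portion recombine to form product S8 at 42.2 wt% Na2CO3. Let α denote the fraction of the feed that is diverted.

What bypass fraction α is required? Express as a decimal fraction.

0.401

All 2240×0.287 = 642.88 g/s of Na2CO3 reaches S8, so S8 = 642.88/0.422 = 1523.4 g/s and vapour = 716.59 g/s.
The evaporator receives (1−α)·2240 of feed at 0.713 water and removes 0.749 of that water:
0.749×0.713×(1−α)×2240 = 716.59
(1−α) = 716.59/1196.2 = 0.5990;  α = 0.4010.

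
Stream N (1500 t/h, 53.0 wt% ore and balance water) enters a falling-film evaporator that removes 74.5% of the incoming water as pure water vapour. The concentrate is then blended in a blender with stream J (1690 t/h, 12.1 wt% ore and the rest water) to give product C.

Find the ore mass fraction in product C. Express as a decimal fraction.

0.3751

Vapour removed = 0.745×0.470×1500 = 525.23 t/h; concentrate = 974.77 t/h.
ore reaching the mixer = 795 (from concentrate) + 1690×0.121 = 999.49 t/h.
Product flow = 974.77 + 1690 = 2664.8 t/h; ore fraction = 0.3751.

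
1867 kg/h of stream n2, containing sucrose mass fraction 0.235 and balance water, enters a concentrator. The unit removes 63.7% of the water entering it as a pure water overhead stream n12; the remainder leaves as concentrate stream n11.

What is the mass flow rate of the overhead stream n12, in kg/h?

water entering = 1867×0.765 = 1428.3 kg/h; overhead removed = 0.637×1428.3 = 909.8 kg/h.

909.8 kg/h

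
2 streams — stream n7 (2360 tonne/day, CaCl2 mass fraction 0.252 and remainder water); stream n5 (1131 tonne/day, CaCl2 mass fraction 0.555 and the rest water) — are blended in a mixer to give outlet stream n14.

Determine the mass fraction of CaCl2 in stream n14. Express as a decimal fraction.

Total flow out = 2360 + 1131 = 3491 tonne/day.
CaCl2 in = 2360×0.252 + 1131×0.555 = 1222.4 tonne/day.
CaCl2 mass fraction in n14 = 1222.4/3491 = 0.350.

0.350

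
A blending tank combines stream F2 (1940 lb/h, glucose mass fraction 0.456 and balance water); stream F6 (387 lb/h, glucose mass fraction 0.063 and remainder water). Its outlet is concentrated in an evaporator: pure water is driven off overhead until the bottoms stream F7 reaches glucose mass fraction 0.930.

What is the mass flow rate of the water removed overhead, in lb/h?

1350 lb/h

glucose entering = 1940×0.456 + 387×0.063 = 909.02 lb/h.
All glucose reports to F7, so F7 = 909.02/0.930 = 977.44 lb/h.
Total feed = 2327 lb/h; overhead = 2327 − 977.44 = 1349.6 lb/h.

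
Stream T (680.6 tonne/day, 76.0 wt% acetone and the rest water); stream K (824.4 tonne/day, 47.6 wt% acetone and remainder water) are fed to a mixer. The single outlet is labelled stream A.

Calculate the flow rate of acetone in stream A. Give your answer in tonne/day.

acetone out = acetone in = 680.6×0.760 + 824.4×0.476 = 909.67 tonne/day.

909.7 tonne/day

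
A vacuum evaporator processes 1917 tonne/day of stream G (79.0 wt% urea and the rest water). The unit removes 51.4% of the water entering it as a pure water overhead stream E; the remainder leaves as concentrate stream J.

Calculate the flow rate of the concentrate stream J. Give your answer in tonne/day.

1710 tonne/day

water entering = 1917×0.210 = 402.57 tonne/day; overhead removed = 0.514×402.57 = 206.92 tonne/day.
Concentrate = 1917 − 206.92 = 1710.1 tonne/day.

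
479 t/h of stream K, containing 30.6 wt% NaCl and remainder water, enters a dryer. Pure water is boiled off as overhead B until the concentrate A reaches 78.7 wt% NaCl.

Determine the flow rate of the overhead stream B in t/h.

292.8 t/h

NaCl is conserved: 479×0.306 = 146.57 t/h all reports to the concentrate.
Concentrate = 146.57/(target fraction) = 186.24 t/h.
Overhead = 479 − 186.24 = 292.76 t/h.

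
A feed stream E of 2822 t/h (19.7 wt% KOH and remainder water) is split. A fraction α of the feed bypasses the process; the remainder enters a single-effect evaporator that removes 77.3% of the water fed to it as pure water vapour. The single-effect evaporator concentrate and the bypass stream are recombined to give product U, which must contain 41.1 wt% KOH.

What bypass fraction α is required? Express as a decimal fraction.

0.161

All 2822×0.197 = 555.93 t/h of KOH reaches U, so U = 555.93/0.411 = 1352.6 t/h and vapour = 1469.4 t/h.
The evaporator receives (1−α)·2822 of feed at 0.803 water and removes 0.773 of that water:
0.773×0.803×(1−α)×2822 = 1469.4
(1−α) = 1469.4/1751.7 = 0.8388;  α = 0.1612.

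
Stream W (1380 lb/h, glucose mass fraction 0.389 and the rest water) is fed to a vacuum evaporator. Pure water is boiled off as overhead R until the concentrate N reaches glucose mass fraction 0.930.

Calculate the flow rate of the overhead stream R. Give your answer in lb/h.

glucose is conserved: 1380×0.389 = 536.82 lb/h all reports to the concentrate.
Concentrate = 536.82/(target fraction) = 577.23 lb/h.
Overhead = 1380 − 577.23 = 802.77 lb/h.

802.8 lb/h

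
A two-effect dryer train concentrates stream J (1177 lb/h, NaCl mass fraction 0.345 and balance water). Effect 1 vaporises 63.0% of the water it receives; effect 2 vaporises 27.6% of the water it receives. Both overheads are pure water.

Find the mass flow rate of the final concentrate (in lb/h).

water in feed = 1177×0.655 = 770.94 lb/h.
After stage 1: water left = (1−0.630)×770.94 = 285.25; stream total = 691.31 lb/h.
After stage 2: water left = (1−0.276)×285.25 = 206.52; final concentrate = 612.58 lb/h.

612.6 lb/h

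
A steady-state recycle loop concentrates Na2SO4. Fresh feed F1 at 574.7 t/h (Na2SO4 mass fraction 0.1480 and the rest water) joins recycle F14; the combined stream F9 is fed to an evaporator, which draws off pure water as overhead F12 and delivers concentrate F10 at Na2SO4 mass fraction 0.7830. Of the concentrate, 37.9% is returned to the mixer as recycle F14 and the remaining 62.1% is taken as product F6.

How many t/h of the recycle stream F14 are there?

Overall Na2SO4 balance (none leaves overhead): Na2SO4 in fresh feed = Na2SO4 in product, i.e. 574.7×0.148 = (1−0.379)·F10·0.783.
F10 = 85.056/(0.783×0.621) = 174.92 t/h.
Recycle F14 = 0.379×174.92 = 66.296 t/h.

66.3 t/h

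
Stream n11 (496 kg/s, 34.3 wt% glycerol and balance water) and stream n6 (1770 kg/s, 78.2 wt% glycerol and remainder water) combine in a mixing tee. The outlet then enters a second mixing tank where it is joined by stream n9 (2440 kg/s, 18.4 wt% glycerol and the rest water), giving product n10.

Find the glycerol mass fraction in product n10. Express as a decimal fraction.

0.426

Overall, product flow = 4706 kg/s.
glycerol in = 496×0.343 + 1770×0.782 + 2440×0.184 = 2003.2 kg/s.
glycerol fraction in n10 = 0.426.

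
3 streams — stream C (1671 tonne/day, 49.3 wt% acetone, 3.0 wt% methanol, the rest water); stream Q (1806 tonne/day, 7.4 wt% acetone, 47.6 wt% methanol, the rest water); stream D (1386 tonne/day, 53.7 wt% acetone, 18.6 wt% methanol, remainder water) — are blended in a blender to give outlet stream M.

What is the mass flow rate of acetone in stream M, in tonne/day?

1702 tonne/day

acetone out = acetone in = 1671×0.493 + 1806×0.074 + 1386×0.537 = 1701.7 tonne/day.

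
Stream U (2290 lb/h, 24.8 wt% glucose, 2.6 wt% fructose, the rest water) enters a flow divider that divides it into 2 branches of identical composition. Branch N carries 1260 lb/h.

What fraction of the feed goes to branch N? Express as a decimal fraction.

0.550

Fraction to N = 1260/2290 = 0.5502.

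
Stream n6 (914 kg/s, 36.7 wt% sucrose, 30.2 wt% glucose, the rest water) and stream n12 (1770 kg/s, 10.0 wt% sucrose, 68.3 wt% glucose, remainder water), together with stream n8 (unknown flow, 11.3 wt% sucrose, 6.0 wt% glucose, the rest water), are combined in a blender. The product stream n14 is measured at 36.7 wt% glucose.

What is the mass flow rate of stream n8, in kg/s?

Let n8 be the unknown flow. Total out = 2684 + n8.
glucose balance: 1484.9 + 0.060·n8 = 0.367·(2684 + n8)
(0.060 − 0.367)·n8 = 0.367×2684 − 1484.9 = -499.91
n8 = -499.91 / -0.307 = 1628.4 kg/s

1628 kg/s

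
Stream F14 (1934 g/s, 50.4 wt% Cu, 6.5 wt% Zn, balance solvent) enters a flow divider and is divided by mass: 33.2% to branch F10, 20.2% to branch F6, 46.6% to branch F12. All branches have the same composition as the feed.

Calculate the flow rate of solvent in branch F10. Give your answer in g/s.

Branch F10 total = 0.332×1934 = 642.09 g/s.
solvent in F10 = 0.431×642.09 = 276.74 g/s.

276.7 g/s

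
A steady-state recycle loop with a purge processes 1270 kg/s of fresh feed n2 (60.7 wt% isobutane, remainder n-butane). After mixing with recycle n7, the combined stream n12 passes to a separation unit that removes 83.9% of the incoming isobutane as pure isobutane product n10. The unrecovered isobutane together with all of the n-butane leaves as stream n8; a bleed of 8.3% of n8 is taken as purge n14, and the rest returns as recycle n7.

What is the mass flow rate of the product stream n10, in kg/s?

758.8 kg/s

isobutane in n12: m_A = 1270×0.607 + (1−0.083)·(1−0.839)·m_A, so m_A = 770.89/0.8524 = 904.42 kg/s.
Product n10 = 0.839×904.42 = 758.8 kg/s.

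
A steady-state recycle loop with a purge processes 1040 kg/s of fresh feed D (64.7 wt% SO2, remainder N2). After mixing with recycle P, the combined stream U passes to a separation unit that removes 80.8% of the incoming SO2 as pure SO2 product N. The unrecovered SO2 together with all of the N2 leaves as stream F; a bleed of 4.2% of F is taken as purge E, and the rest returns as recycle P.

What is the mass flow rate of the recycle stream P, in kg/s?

8525 kg/s

N2 enters only via D and leaves only via the purge: 1040×0.353 = 0.042×(N2 in F), and the separation unit passes all N2, so N2 in U = N2 in F = 8741 kg/s.
SO2 in U: m_A = 1040×0.647 + (1−0.042)·(1−0.808)·m_A, so m_A = 672.88/0.8161 = 824.54 kg/s.
F = (1−0.808)×824.54 + 8741 = 8899.3 kg/s.
Recycle P = (1−0.042)×8899.3 = 8525.5 kg/s.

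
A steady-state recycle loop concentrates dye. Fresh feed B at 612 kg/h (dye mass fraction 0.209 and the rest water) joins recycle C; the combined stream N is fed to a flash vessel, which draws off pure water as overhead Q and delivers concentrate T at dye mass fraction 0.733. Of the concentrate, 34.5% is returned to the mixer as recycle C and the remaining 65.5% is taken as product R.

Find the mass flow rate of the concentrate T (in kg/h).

Overall dye balance (none leaves overhead): dye in fresh feed = dye in product, i.e. 612×0.209 = (1−0.345)·T·0.733.
T = 127.91/(0.733×0.655) = 266.41 kg/h.

266.4 kg/h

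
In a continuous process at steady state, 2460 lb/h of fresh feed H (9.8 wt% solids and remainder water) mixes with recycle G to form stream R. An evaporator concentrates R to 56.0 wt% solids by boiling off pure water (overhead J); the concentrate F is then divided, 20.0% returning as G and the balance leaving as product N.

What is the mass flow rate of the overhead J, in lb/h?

2030 lb/h

Overall solids balance (none leaves overhead): solids in fresh feed = solids in product, i.e. 2460×0.098 = (1−0.200)·F·0.560.
F = 241.08/(0.560×0.800) = 538.12 lb/h.
Recycle G = 0.200×538.12 = 107.62 lb/h.
Combined feed R = 2460 + 107.62 = 2567.6 lb/h.
Overhead J = R − F = 2567.6 − 538.12 = 2029.5 lb/h.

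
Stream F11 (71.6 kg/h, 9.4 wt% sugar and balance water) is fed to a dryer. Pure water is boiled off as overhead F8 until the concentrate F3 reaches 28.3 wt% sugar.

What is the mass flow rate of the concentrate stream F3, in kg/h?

sugar is conserved: 71.6×0.094 = 6.7304 kg/h all reports to the concentrate.
Concentrate = 6.7304/(target fraction) = 23.782 kg/h.

23.78 kg/h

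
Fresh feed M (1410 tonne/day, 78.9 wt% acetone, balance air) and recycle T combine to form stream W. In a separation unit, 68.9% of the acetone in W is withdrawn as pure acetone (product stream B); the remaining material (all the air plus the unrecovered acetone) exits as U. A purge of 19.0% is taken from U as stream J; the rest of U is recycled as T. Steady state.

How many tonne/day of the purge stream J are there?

air enters only via M and leaves only via the purge: 1410×0.211 = 0.190×(air in U), and the separation unit passes all air, so air in W = air in U = 1565.8 tonne/day.
acetone in W: m_A = 1410×0.789 + (1−0.190)·(1−0.689)·m_A, so m_A = 1112.5/0.7481 = 1487.1 tonne/day.
U = (1−0.689)×1487.1 + 1565.8 = 2028.3 tonne/day.
Purge J = 0.190×2028.3 = 385.38 tonne/day.

385.4 tonne/day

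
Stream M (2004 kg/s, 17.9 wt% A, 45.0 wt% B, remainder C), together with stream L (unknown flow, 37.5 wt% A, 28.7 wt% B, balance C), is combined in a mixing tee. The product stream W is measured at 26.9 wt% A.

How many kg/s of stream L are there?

Let L be the unknown flow. Total out = 2004 + L.
A balance: 358.72 + 0.375·L = 0.269·(2004 + L)
(0.375 − 0.269)·L = 0.269×2004 − 358.72 = 180.36
L = 180.36 / 0.106 = 1701.5 kg/s

1702 kg/s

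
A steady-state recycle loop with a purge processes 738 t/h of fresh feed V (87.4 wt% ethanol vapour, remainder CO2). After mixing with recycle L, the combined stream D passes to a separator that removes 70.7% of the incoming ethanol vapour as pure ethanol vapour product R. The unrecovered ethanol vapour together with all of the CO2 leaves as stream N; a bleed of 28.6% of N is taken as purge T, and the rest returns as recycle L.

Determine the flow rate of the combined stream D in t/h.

CO2 enters only via V and leaves only via the purge: 738×0.126 = 0.286×(CO2 in N), and the separator passes all CO2, so CO2 in D = CO2 in N = 325.13 t/h.
ethanol vapour in D: m_A = 738×0.874 + (1−0.286)·(1−0.707)·m_A, so m_A = 645.01/0.7908 = 815.65 t/h.
D = 815.65 + 325.13 = 1140.8 t/h.

1141 t/h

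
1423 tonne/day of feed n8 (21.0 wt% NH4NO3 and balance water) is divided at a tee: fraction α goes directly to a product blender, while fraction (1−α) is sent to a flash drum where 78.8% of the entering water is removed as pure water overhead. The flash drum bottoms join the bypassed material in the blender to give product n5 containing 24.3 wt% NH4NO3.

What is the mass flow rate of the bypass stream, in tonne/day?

1113 tonne/day

All 1423×0.210 = 298.83 tonne/day of NH4NO3 reaches n5, so n5 = 298.83/0.243 = 1229.8 tonne/day and vapour = 193.25 tonne/day.
The evaporator receives (1−α)·1423 of feed at 0.790 water and removes 0.788 of that water:
0.788×0.790×(1−α)×1423 = 193.25
(1−α) = 193.25/885.85 = 0.2181;  α = 0.7819.
Bypass flow = 0.7819×1423 = 1112.6 tonne/day.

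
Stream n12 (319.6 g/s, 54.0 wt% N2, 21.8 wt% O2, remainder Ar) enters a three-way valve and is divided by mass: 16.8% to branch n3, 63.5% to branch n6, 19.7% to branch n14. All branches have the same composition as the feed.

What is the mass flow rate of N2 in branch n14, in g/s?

34 g/s

Branch n14 total = 0.197×319.6 = 62.961 g/s.
N2 in n14 = 0.540×62.961 = 33.999 g/s.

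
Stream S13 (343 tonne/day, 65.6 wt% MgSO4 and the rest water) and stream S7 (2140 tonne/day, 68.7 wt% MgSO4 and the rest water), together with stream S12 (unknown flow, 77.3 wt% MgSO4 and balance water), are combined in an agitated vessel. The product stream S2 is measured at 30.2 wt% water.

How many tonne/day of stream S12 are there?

Let S12 be the unknown flow. Total out = 2483 + S12.
water balance: 787.81 + 0.227·S12 = 0.302·(2483 + S12)
(0.227 − 0.302)·S12 = 0.302×2483 − 787.81 = -37.946
S12 = -37.946 / -0.075 = 505.95 tonne/day

505.9 tonne/day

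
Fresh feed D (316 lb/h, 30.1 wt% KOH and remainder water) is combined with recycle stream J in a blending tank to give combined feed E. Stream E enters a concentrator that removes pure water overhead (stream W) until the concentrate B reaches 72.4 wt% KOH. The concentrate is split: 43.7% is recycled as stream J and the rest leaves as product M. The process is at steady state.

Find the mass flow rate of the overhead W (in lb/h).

184.6 lb/h

Overall KOH balance (none leaves overhead): KOH in fresh feed = KOH in product, i.e. 316×0.301 = (1−0.437)·B·0.724.
B = 95.116/(0.724×0.563) = 233.35 lb/h.
Recycle J = 0.437×233.35 = 101.97 lb/h.
Combined feed E = 316 + 101.97 = 417.97 lb/h.
Overhead W = E − B = 417.97 − 233.35 = 184.62 lb/h.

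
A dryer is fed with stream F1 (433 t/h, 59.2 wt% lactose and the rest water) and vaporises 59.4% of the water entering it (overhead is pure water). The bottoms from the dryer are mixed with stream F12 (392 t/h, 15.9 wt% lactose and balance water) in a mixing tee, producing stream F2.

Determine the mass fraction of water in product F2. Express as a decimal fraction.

Vapour removed = 0.594×0.408×433 = 104.94 t/h; concentrate = 328.06 t/h.
water reaching the mixer = 71.726 (from concentrate) + 392×0.841 = 401.4 t/h.
Product flow = 328.06 + 392 = 720.06 t/h; water fraction = 0.557.

0.557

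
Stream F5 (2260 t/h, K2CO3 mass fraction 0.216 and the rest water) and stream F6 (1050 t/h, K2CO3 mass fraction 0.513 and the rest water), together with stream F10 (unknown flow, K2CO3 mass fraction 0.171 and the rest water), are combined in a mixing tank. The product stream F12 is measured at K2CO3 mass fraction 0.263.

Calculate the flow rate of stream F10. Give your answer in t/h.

Let F10 be the unknown flow. Total out = 3310 + F10.
K2CO3 balance: 1026.8 + 0.171·F10 = 0.263·(3310 + F10)
(0.171 − 0.263)·F10 = 0.263×3310 − 1026.8 = -156.28
F10 = -156.28 / -0.092 = 1698.7 t/h

1699 t/h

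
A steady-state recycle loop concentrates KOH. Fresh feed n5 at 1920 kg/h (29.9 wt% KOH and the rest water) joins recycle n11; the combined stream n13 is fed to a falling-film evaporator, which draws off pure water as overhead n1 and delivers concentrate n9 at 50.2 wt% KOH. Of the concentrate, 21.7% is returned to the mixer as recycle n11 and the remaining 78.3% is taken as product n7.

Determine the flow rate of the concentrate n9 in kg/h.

1461 kg/h

Overall KOH balance (none leaves overhead): KOH in fresh feed = KOH in product, i.e. 1920×0.299 = (1−0.217)·n9·0.502.
n9 = 574.08/(0.502×0.783) = 1460.5 kg/h.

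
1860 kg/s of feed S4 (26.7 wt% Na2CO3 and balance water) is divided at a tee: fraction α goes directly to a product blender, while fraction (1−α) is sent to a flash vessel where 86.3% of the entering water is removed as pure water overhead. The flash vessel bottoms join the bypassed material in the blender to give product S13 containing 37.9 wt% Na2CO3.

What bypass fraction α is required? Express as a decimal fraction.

All 1860×0.267 = 496.62 kg/s of Na2CO3 reaches S13, so S13 = 496.62/0.379 = 1310.3 kg/s and vapour = 549.66 kg/s.
The evaporator receives (1−α)·1860 of feed at 0.733 water and removes 0.863 of that water:
0.863×0.733×(1−α)×1860 = 549.66
(1−α) = 549.66/1176.6 = 0.4672;  α = 0.5328.

0.533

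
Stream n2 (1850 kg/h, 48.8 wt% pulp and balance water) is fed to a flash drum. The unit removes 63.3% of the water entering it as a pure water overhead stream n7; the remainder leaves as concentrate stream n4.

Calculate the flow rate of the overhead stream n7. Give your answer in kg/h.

water entering = 1850×0.512 = 947.2 kg/h; overhead removed = 0.633×947.2 = 599.58 kg/h.

599.6 kg/h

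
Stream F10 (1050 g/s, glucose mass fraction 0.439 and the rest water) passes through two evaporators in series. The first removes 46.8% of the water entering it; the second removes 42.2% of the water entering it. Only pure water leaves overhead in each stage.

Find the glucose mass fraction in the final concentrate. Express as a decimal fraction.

0.718

water in feed = 1050×0.561 = 589.05 g/s.
After stage 1: water left = (1−0.468)×589.05 = 313.37; stream total = 774.32 g/s.
After stage 2: water left = (1−0.422)×313.37 = 181.13; final concentrate = 642.08 g/s.
glucose fraction = 460.95/642.08 = 0.718.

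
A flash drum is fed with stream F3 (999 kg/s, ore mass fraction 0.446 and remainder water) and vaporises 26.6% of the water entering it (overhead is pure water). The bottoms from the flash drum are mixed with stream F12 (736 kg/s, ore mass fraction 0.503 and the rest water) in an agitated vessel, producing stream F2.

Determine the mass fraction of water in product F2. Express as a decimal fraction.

0.486

Vapour removed = 0.266×0.554×999 = 147.22 kg/s; concentrate = 851.78 kg/s.
water reaching the mixer = 406.23 (from concentrate) + 736×0.497 = 772.02 kg/s.
Product flow = 851.78 + 736 = 1587.8 kg/s; water fraction = 0.486.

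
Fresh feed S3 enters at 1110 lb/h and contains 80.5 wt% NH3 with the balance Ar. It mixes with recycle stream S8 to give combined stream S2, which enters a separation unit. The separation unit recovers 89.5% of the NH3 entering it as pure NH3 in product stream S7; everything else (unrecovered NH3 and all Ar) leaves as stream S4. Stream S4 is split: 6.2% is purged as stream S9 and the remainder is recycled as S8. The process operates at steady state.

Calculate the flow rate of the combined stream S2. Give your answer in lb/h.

4482 lb/h

Ar enters only via S3 and leaves only via the purge: 1110×0.195 = 0.062×(Ar in S4), and the separation unit passes all Ar, so Ar in S2 = Ar in S4 = 3491.1 lb/h.
NH3 in S2: m_A = 1110×0.805 + (1−0.062)·(1−0.895)·m_A, so m_A = 893.55/0.9015 = 991.17 lb/h.
S2 = 991.17 + 3491.1 = 4482.3 lb/h.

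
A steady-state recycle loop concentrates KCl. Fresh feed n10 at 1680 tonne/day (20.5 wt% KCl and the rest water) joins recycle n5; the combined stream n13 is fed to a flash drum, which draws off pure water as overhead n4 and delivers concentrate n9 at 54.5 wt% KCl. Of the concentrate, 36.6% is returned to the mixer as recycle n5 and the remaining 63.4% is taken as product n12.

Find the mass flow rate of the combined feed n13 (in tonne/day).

Overall KCl balance (none leaves overhead): KCl in fresh feed = KCl in product, i.e. 1680×0.205 = (1−0.366)·n9·0.545.
n9 = 344.4/(0.545×0.634) = 996.73 tonne/day.
Recycle n5 = 0.366×996.73 = 364.8 tonne/day.
Combined feed n13 = 1680 + 364.8 = 2044.8 tonne/day.

2045 tonne/day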